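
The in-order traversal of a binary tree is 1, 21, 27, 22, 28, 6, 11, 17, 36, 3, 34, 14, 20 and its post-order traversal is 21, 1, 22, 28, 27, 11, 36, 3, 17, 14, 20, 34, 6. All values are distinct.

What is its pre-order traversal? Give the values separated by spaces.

The last element of post-order is the root; it splits in-order into left and right subtrees.
Root 6: left subtree has 5 nodes {1, 21, 27, 22, 28}, right has 7 {11, 17, 36, 3, 34, 14, 20}.
  Root 27: left subtree has 2 nodes {1, 21}, right has 2 {22, 28}.
    Root 1: left subtree has 0 nodes { }, right has 1 {21}.
    Root 28: left subtree has 1 node {22}, right has 0 { }.
  Root 34: left subtree has 4 nodes {11, 17, 36, 3}, right has 2 {14, 20}.
    Root 17: left subtree has 1 node {11}, right has 2 {36, 3}.
      Root 3: left subtree has 1 node {36}, right has 0 { }.
    Root 20: left subtree has 1 node {14}, right has 0 { }.

6 27 1 21 28 22 34 17 11 3 36 20 14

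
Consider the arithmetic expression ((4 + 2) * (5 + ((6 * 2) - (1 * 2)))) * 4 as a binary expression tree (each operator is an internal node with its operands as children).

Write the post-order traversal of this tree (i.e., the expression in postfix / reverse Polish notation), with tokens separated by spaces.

Post-order on an expression tree gives postfix notation: for each operator, emit left operand, right operand, then the operator.

4 2 + 5 6 2 * 1 2 * - + * 4 *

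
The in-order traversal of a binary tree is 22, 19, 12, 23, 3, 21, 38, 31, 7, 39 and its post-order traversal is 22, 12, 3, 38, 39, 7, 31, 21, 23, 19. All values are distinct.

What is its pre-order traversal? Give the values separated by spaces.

19 22 23 12 21 3 31 38 7 39

The last element of post-order is the root; it splits in-order into left and right subtrees.
Root 19: left subtree has 1 node {22}, right has 8 {12, 23, 3, 21, 38, 31, 7, 39}.
  Root 23: left subtree has 1 node {12}, right has 6 {3, 21, 38, 31, 7, 39}.
    Root 21: left subtree has 1 node {3}, right has 4 {38, 31, 7, 39}.
      Root 31: left subtree has 1 node {38}, right has 2 {7, 39}.
        Root 7: left subtree has 0 nodes { }, right has 1 {39}.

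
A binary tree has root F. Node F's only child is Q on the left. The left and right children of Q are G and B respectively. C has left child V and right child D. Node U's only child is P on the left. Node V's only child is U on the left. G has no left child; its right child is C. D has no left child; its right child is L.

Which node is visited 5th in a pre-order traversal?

V

Pre-order visits the node, then its left subtree, then its right subtree.
Visit F.
At F: go left to Q.
  Visit Q.
  At Q: go left to G.
    Visit G.
    At G: no left child.
    At G: go right to C.
      Visit C.
      At C: go left to V.
        Visit V.
        At V: go left to U.
          Visit U.
          At U: go left to P.
            P is a leaf — visit P.
          At U: no right child.
        At V: no right child.
      At C: go right to D.
        Visit D.
        At D: no left child.
        At D: go right to L.
          L is a leaf — visit L.
  At Q: go right to B.
    B is a leaf — visit B.
At F: no right child.
Full pre-order sequence: F, Q, G, C, V, U, P, D, L, B.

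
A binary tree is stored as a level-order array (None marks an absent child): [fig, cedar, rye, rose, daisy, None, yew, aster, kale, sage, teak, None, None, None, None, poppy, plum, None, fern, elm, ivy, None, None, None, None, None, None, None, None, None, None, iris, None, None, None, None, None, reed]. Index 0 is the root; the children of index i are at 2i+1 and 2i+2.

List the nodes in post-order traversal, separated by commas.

iris, poppy, plum, aster, reed, fern, kale, rose, elm, ivy, sage, teak, daisy, cedar, yew, rye, fig

Post-order visits the left subtree, then the right subtree, then the node.
At fig: go left to cedar.
  At cedar: go left to rose.
    At rose: go left to aster.
      At aster: go left to poppy.
        At poppy: go left to iris.
          iris is a leaf — visit iris.
        At poppy: no right child.
        Visit poppy.
      At aster: go right to plum.
        plum is a leaf — visit plum.
      Visit aster.
    At rose: go right to kale.
      At kale: no left child.
      At kale: go right to fern.
        At fern: go left to reed.
          reed is a leaf — visit reed.
        At fern: no right child.
        Visit fern.
      Visit kale.
    Visit rose.
  At cedar: go right to daisy.
    At daisy: go left to sage.
      At sage: go left to elm.
        elm is a leaf — visit elm.
      At sage: go right to ivy.
        ivy is a leaf — visit ivy.
      Visit sage.
    At daisy: go right to teak.
      teak is a leaf — visit teak.
    Visit daisy.
  Visit cedar.
At fig: go right to rye.
  At rye: no left child.
  At rye: go right to yew.
    yew is a leaf — visit yew.
  Visit rye.
Visit fig.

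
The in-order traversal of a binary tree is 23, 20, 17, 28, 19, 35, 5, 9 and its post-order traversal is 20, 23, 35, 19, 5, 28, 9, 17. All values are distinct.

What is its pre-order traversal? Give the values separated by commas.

17, 23, 20, 9, 28, 5, 19, 35

The last element of post-order is the root; it splits in-order into left and right subtrees.
Root 17: left subtree has 2 nodes {23, 20}, right has 5 {28, 19, 35, 5, 9}.
  Root 23: left subtree has 0 nodes { }, right has 1 {20}.
  Root 9: left subtree has 4 nodes {28, 19, 35, 5}, right has 0 { }.
    Root 28: left subtree has 0 nodes { }, right has 3 {19, 35, 5}.
      Root 5: left subtree has 2 nodes {19, 35}, right has 0 { }.
        Root 19: left subtree has 0 nodes { }, right has 1 {35}.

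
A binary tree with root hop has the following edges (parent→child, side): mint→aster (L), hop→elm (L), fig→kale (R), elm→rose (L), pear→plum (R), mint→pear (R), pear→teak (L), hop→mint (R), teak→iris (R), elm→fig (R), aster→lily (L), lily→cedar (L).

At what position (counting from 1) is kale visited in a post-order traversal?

Post-order visits the left subtree, then the right subtree, then the node.
At hop: go left to elm.
  At elm: go left to rose.
    rose is a leaf — visit rose.
  At elm: go right to fig.
    At fig: no left child.
    At fig: go right to kale.
      kale is a leaf — visit kale.
    Visit fig.
  Visit elm.
At hop: go right to mint.
  At mint: go left to aster.
    At aster: go left to lily.
      At lily: go left to cedar.
        cedar is a leaf — visit cedar.
      At lily: no right child.
      Visit lily.
    At aster: no right child.
    Visit aster.
  At mint: go right to pear.
    At pear: go left to teak.
      At teak: no left child.
      At teak: go right to iris.
        iris is a leaf — visit iris.
      Visit teak.
    At pear: go right to plum.
      plum is a leaf — visit plum.
    Visit pear.
  Visit mint.
Visit hop.
Full post-order sequence: rose, kale, fig, elm, cedar, lily, aster, iris, teak, plum, pear, mint, hop.

2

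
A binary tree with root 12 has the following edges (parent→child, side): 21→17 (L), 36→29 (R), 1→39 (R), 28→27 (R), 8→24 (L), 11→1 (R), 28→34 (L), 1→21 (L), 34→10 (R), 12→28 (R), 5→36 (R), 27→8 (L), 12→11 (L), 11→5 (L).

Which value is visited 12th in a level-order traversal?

8

Level-order visits nodes level by level from the root, left to right within each level.
Level 0: 12
Level 1: 11, 28
Level 2: 5, 1, 34, 27
Level 3: 36, 21, 39, 10, 8
Level 4: 29, 17, 24
Full level-order sequence: 12, 11, 28, 5, 1, 34, 27, 36, 21, 39, 10, 8, 29, 17, 24.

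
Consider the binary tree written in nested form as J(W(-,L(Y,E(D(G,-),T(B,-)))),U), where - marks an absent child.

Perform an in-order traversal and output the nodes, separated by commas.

W, Y, L, G, D, E, B, T, J, U

In-order visits the left subtree, then the node, then the right subtree.
At J: go left to W.
  At W: no left child.
  Visit W.
  At W: go right to L.
    At L: go left to Y.
      Y is a leaf — visit Y.
    Visit L.
    At L: go right to E.
      At E: go left to D.
        At D: go left to G.
          G is a leaf — visit G.
        Visit D.
        At D: no right child.
      Visit E.
      At E: go right to T.
        At T: go left to B.
          B is a leaf — visit B.
        Visit T.
        At T: no right child.
Visit J.
At J: go right to U.
  U is a leaf — visit U.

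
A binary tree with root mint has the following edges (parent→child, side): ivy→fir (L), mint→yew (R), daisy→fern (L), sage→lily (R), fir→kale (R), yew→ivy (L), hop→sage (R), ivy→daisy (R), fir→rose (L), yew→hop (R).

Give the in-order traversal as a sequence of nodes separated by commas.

In-order visits the left subtree, then the node, then the right subtree.
At mint: no left child.
Visit mint.
At mint: go right to yew.
  At yew: go left to ivy.
    At ivy: go left to fir.
      At fir: go left to rose.
        rose is a leaf — visit rose.
      Visit fir.
      At fir: go right to kale.
        kale is a leaf — visit kale.
    Visit ivy.
    At ivy: go right to daisy.
      At daisy: go left to fern.
        fern is a leaf — visit fern.
      Visit daisy.
      At daisy: no right child.
  Visit yew.
  At yew: go right to hop.
    At hop: no left child.
    Visit hop.
    At hop: go right to sage.
      At sage: no left child.
      Visit sage.
      At sage: go right to lily.
        lily is a leaf — visit lily.

mint, rose, fir, kale, ivy, fern, daisy, yew, hop, sage, lily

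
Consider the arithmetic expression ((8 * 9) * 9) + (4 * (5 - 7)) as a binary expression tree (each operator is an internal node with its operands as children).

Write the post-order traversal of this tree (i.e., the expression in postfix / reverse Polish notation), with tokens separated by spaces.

Post-order on an expression tree gives postfix notation: for each operator, emit left operand, right operand, then the operator.

8 9 * 9 * 4 5 7 - * +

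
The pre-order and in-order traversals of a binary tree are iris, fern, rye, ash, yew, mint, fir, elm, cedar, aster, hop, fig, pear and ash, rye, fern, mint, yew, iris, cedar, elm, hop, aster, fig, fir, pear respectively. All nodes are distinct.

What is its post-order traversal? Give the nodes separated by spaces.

The first element of pre-order is the root; it splits in-order into left and right subtrees.
Root iris: left subtree has 5 nodes {ash, rye, fern, mint, yew}, right has 7 {cedar, elm, hop, aster, fig, fir, pear}.
  Root fern: left subtree has 2 nodes {ash, rye}, right has 2 {mint, yew}.
    Root rye: left subtree has 1 node {ash}, right has 0 { }.
    Root yew: left subtree has 1 node {mint}, right has 0 { }.
  Root fir: left subtree has 5 nodes {cedar, elm, hop, aster, fig}, right has 1 {pear}.
    Root elm: left subtree has 1 node {cedar}, right has 3 {hop, aster, fig}.
      Root aster: left subtree has 1 node {hop}, right has 1 {fig}.

ash rye mint yew fern cedar hop fig aster elm pear fir iris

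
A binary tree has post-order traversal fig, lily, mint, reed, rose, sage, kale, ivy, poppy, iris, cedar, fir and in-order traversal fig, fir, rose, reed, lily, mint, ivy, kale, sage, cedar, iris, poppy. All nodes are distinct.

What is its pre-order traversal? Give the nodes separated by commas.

fir, fig, cedar, ivy, rose, reed, mint, lily, kale, sage, iris, poppy

The last element of post-order is the root; it splits in-order into left and right subtrees.
Root fir: left subtree has 1 node {fig}, right has 10 {rose, reed, lily, mint, ivy, kale, sage, cedar, iris, poppy}.
  Root cedar: left subtree has 7 nodes {rose, reed, lily, mint, ivy, kale, sage}, right has 2 {iris, poppy}.
    Root ivy: left subtree has 4 nodes {rose, reed, lily, mint}, right has 2 {kale, sage}.
      Root rose: left subtree has 0 nodes { }, right has 3 {reed, lily, mint}.
        Root reed: left subtree has 0 nodes { }, right has 2 {lily, mint}.
          Root mint: left subtree has 1 node {lily}, right has 0 { }.
      Root kale: left subtree has 0 nodes { }, right has 1 {sage}.
    Root iris: left subtree has 0 nodes { }, right has 1 {poppy}.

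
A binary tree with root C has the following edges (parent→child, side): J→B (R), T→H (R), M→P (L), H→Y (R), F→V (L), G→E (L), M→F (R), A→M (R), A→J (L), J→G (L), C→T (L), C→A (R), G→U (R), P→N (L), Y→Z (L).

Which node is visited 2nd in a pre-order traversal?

Pre-order visits the node, then its left subtree, then its right subtree.
Visit C.
At C: go left to T.
  Visit T.
  At T: no left child.
  At T: go right to H.
    Visit H.
    At H: no left child.
    At H: go right to Y.
      Visit Y.
      At Y: go left to Z.
        Z is a leaf — visit Z.
      At Y: no right child.
At C: go right to A.
  Visit A.
  At A: go left to J.
    Visit J.
    At J: go left to G.
      Visit G.
      At G: go left to E.
        E is a leaf — visit E.
      At G: go right to U.
        U is a leaf — visit U.
    At J: go right to B.
      B is a leaf — visit B.
  At A: go right to M.
    Visit M.
    At M: go left to P.
      Visit P.
      At P: go left to N.
        N is a leaf — visit N.
      At P: no right child.
    At M: go right to F.
      Visit F.
      At F: go left to V.
        V is a leaf — visit V.
      At F: no right child.
Full pre-order sequence: C, T, H, Y, Z, A, J, G, E, U, B, M, P, N, F, V.

T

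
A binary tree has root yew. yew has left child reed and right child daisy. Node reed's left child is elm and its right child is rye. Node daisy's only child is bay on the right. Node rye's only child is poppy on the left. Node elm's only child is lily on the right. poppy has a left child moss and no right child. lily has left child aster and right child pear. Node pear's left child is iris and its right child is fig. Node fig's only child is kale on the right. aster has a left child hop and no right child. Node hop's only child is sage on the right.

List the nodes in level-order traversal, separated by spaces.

yew reed daisy elm rye bay lily poppy aster pear moss hop iris fig sage kale

Level-order visits nodes level by level from the root, left to right within each level.
Level 0: yew
Level 1: reed, daisy
Level 2: elm, rye, bay
Level 3: lily, poppy
Level 4: aster, pear, moss
Level 5: hop, iris, fig
Level 6: sage, kale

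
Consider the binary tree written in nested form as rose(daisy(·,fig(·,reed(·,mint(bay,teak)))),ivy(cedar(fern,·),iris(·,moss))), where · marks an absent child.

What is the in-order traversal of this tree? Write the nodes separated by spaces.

daisy fig reed bay mint teak rose fern cedar ivy iris moss

In-order visits the left subtree, then the node, then the right subtree.
At rose: go left to daisy.
  At daisy: no left child.
  Visit daisy.
  At daisy: go right to fig.
    At fig: no left child.
    Visit fig.
    At fig: go right to reed.
      At reed: no left child.
      Visit reed.
      At reed: go right to mint.
        At mint: go left to bay.
          bay is a leaf — visit bay.
        Visit mint.
        At mint: go right to teak.
          teak is a leaf — visit teak.
Visit rose.
At rose: go right to ivy.
  At ivy: go left to cedar.
    At cedar: go left to fern.
      fern is a leaf — visit fern.
    Visit cedar.
    At cedar: no right child.
  Visit ivy.
  At ivy: go right to iris.
    At iris: no left child.
    Visit iris.
    At iris: go right to moss.
      moss is a leaf — visit moss.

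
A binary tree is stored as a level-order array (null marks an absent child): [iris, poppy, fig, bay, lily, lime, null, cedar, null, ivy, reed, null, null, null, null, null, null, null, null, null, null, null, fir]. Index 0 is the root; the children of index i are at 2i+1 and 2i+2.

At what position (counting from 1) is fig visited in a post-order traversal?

Post-order visits the left subtree, then the right subtree, then the node.
At iris: go left to poppy.
  At poppy: go left to bay.
    At bay: go left to cedar.
      cedar is a leaf — visit cedar.
    At bay: no right child.
    Visit bay.
  At poppy: go right to lily.
    At lily: go left to ivy.
      ivy is a leaf — visit ivy.
    At lily: go right to reed.
      At reed: no left child.
      At reed: go right to fir.
        fir is a leaf — visit fir.
      Visit reed.
    Visit lily.
  Visit poppy.
At iris: go right to fig.
  At fig: go left to lime.
    lime is a leaf — visit lime.
  At fig: no right child.
  Visit fig.
Visit iris.
Full post-order sequence: cedar, bay, ivy, fir, reed, lily, poppy, lime, fig, iris.

9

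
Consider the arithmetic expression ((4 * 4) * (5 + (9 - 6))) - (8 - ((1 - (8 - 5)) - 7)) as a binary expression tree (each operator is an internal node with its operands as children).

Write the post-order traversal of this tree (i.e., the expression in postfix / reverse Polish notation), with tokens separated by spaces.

Post-order on an expression tree gives postfix notation: for each operator, emit left operand, right operand, then the operator.

4 4 * 5 9 6 - + * 8 1 8 5 - - 7 - - -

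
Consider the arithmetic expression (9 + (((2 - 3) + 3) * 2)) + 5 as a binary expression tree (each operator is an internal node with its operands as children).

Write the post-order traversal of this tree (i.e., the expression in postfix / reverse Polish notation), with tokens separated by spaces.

Post-order on an expression tree gives postfix notation: for each operator, emit left operand, right operand, then the operator.

9 2 3 - 3 + 2 * + 5 +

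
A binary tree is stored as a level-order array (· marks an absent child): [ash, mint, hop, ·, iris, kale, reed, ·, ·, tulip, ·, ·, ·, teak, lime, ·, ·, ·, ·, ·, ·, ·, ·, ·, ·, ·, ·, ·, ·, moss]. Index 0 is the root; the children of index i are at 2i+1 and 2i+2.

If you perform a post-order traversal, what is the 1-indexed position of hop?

Post-order visits the left subtree, then the right subtree, then the node.
At ash: go left to mint.
  At mint: no left child.
  At mint: go right to iris.
    At iris: go left to tulip.
      tulip is a leaf — visit tulip.
    At iris: no right child.
    Visit iris.
  Visit mint.
At ash: go right to hop.
  At hop: go left to kale.
    kale is a leaf — visit kale.
  At hop: go right to reed.
    At reed: go left to teak.
      teak is a leaf — visit teak.
    At reed: go right to lime.
      At lime: go left to moss.
        moss is a leaf — visit moss.
      At lime: no right child.
      Visit lime.
    Visit reed.
  Visit hop.
Visit ash.
Full post-order sequence: tulip, iris, mint, kale, teak, moss, lime, reed, hop, ash.

9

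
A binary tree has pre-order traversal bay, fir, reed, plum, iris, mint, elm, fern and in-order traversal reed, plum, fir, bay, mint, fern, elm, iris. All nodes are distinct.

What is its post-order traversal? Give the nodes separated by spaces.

plum reed fir fern elm mint iris bay

The first element of pre-order is the root; it splits in-order into left and right subtrees.
Root bay: left subtree has 3 nodes {reed, plum, fir}, right has 4 {mint, fern, elm, iris}.
  Root fir: left subtree has 2 nodes {reed, plum}, right has 0 { }.
    Root reed: left subtree has 0 nodes { }, right has 1 {plum}.
  Root iris: left subtree has 3 nodes {mint, fern, elm}, right has 0 { }.
    Root mint: left subtree has 0 nodes { }, right has 2 {fern, elm}.
      Root elm: left subtree has 1 node {fern}, right has 0 { }.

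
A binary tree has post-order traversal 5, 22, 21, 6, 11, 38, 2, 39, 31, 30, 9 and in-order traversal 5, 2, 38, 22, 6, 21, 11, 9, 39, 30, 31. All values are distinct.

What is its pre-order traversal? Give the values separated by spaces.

The last element of post-order is the root; it splits in-order into left and right subtrees.
Root 9: left subtree has 7 nodes {5, 2, 38, 22, 6, 21, 11}, right has 3 {39, 30, 31}.
  Root 2: left subtree has 1 node {5}, right has 5 {38, 22, 6, 21, 11}.
    Root 38: left subtree has 0 nodes { }, right has 4 {22, 6, 21, 11}.
      Root 11: left subtree has 3 nodes {22, 6, 21}, right has 0 { }.
        Root 6: left subtree has 1 node {22}, right has 1 {21}.
  Root 30: left subtree has 1 node {39}, right has 1 {31}.

9 2 5 38 11 6 22 21 30 39 31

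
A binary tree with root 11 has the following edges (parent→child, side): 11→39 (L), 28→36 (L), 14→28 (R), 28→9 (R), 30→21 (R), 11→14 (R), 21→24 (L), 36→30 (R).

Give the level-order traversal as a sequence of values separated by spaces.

Level-order visits nodes level by level from the root, left to right within each level.
Level 0: 11
Level 1: 39, 14
Level 2: 28
Level 3: 36, 9
Level 4: 30
Level 5: 21
Level 6: 24

11 39 14 28 36 9 30 21 24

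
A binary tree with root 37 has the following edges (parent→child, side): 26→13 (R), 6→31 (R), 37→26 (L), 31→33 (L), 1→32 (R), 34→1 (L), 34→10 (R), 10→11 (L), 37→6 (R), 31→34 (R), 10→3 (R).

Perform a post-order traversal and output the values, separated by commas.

Post-order visits the left subtree, then the right subtree, then the node.
At 37: go left to 26.
  At 26: no left child.
  At 26: go right to 13.
    13 is a leaf — visit 13.
  Visit 26.
At 37: go right to 6.
  At 6: no left child.
  At 6: go right to 31.
    At 31: go left to 33.
      33 is a leaf — visit 33.
    At 31: go right to 34.
      At 34: go left to 1.
        At 1: no left child.
        At 1: go right to 32.
          32 is a leaf — visit 32.
        Visit 1.
      At 34: go right to 10.
        At 10: go left to 11.
          11 is a leaf — visit 11.
        At 10: go right to 3.
          3 is a leaf — visit 3.
        Visit 10.
      Visit 34.
    Visit 31.
  Visit 6.
Visit 37.

13, 26, 33, 32, 1, 11, 3, 10, 34, 31, 6, 37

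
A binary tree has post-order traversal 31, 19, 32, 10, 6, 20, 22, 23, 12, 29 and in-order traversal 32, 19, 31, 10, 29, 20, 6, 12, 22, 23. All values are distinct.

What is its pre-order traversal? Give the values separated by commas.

29, 10, 32, 19, 31, 12, 20, 6, 23, 22

The last element of post-order is the root; it splits in-order into left and right subtrees.
Root 29: left subtree has 4 nodes {32, 19, 31, 10}, right has 5 {20, 6, 12, 22, 23}.
  Root 10: left subtree has 3 nodes {32, 19, 31}, right has 0 { }.
    Root 32: left subtree has 0 nodes { }, right has 2 {19, 31}.
      Root 19: left subtree has 0 nodes { }, right has 1 {31}.
  Root 12: left subtree has 2 nodes {20, 6}, right has 2 {22, 23}.
    Root 20: left subtree has 0 nodes { }, right has 1 {6}.
    Root 23: left subtree has 1 node {22}, right has 0 { }.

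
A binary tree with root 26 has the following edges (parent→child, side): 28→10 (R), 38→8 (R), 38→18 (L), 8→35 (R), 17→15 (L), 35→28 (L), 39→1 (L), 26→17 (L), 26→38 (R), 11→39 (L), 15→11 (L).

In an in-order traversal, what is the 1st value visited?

1

In-order visits the left subtree, then the node, then the right subtree.
At 26: go left to 17.
  At 17: go left to 15.
    At 15: go left to 11.
      At 11: go left to 39.
        At 39: go left to 1.
          1 is a leaf — visit 1.
        Visit 39.
        At 39: no right child.
      Visit 11.
      At 11: no right child.
    Visit 15.
    At 15: no right child.
  Visit 17.
  At 17: no right child.
Visit 26.
At 26: go right to 38.
  At 38: go left to 18.
    18 is a leaf — visit 18.
  Visit 38.
  At 38: go right to 8.
    At 8: no left child.
    Visit 8.
    At 8: go right to 35.
      At 35: go left to 28.
        At 28: no left child.
        Visit 28.
        At 28: go right to 10.
          10 is a leaf — visit 10.
      Visit 35.
      At 35: no right child.
Full in-order sequence: 1, 39, 11, 15, 17, 26, 18, 38, 8, 28, 10, 35.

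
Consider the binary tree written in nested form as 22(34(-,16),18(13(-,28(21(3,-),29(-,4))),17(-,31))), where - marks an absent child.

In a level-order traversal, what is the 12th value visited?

4

Level-order visits nodes level by level from the root, left to right within each level.
Level 0: 22
Level 1: 34, 18
Level 2: 16, 13, 17
Level 3: 28, 31
Level 4: 21, 29
Level 5: 3, 4
Full level-order sequence: 22, 34, 18, 16, 13, 17, 28, 31, 21, 29, 3, 4.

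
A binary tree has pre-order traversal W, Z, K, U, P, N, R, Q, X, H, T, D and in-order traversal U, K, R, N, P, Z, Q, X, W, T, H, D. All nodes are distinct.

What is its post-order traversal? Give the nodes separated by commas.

U, R, N, P, K, X, Q, Z, T, D, H, W

The first element of pre-order is the root; it splits in-order into left and right subtrees.
Root W: left subtree has 8 nodes {U, K, R, N, P, Z, Q, X}, right has 3 {T, H, D}.
  Root Z: left subtree has 5 nodes {U, K, R, N, P}, right has 2 {Q, X}.
    Root K: left subtree has 1 node {U}, right has 3 {R, N, P}.
      Root P: left subtree has 2 nodes {R, N}, right has 0 { }.
        Root N: left subtree has 1 node {R}, right has 0 { }.
    Root Q: left subtree has 0 nodes { }, right has 1 {X}.
  Root H: left subtree has 1 node {T}, right has 1 {D}.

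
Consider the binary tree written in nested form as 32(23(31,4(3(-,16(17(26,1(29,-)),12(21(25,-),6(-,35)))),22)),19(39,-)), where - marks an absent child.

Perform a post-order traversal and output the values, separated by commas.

Post-order visits the left subtree, then the right subtree, then the node.
At 32: go left to 23.
  At 23: go left to 31.
    31 is a leaf — visit 31.
  At 23: go right to 4.
    At 4: go left to 3.
      At 3: no left child.
      At 3: go right to 16.
        At 16: go left to 17.
          At 17: go left to 26.
            26 is a leaf — visit 26.
          At 17: go right to 1.
            At 1: go left to 29.
              29 is a leaf — visit 29.
            At 1: no right child.
            Visit 1.
          Visit 17.
        At 16: go right to 12.
          At 12: go left to 21.
            At 21: go left to 25.
              25 is a leaf — visit 25.
            At 21: no right child.
            Visit 21.
          At 12: go right to 6.
            At 6: no left child.
            At 6: go right to 35.
              35 is a leaf — visit 35.
            Visit 6.
          Visit 12.
        Visit 16.
      Visit 3.
    At 4: go right to 22.
      22 is a leaf — visit 22.
    Visit 4.
  Visit 23.
At 32: go right to 19.
  At 19: go left to 39.
    39 is a leaf — visit 39.
  At 19: no right child.
  Visit 19.
Visit 32.

31, 26, 29, 1, 17, 25, 21, 35, 6, 12, 16, 3, 22, 4, 23, 39, 19, 32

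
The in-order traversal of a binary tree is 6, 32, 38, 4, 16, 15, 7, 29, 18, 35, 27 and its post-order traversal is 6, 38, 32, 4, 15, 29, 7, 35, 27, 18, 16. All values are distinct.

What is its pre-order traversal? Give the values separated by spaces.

16 4 32 6 38 18 7 15 29 27 35

The last element of post-order is the root; it splits in-order into left and right subtrees.
Root 16: left subtree has 4 nodes {6, 32, 38, 4}, right has 6 {15, 7, 29, 18, 35, 27}.
  Root 4: left subtree has 3 nodes {6, 32, 38}, right has 0 { }.
    Root 32: left subtree has 1 node {6}, right has 1 {38}.
  Root 18: left subtree has 3 nodes {15, 7, 29}, right has 2 {35, 27}.
    Root 7: left subtree has 1 node {15}, right has 1 {29}.
    Root 27: left subtree has 1 node {35}, right has 0 { }.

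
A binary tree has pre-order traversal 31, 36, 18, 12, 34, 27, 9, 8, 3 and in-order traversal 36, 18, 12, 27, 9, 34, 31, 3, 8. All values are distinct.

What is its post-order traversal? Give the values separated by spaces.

The first element of pre-order is the root; it splits in-order into left and right subtrees.
Root 31: left subtree has 6 nodes {36, 18, 12, 27, 9, 34}, right has 2 {3, 8}.
  Root 36: left subtree has 0 nodes { }, right has 5 {18, 12, 27, 9, 34}.
    Root 18: left subtree has 0 nodes { }, right has 4 {12, 27, 9, 34}.
      Root 12: left subtree has 0 nodes { }, right has 3 {27, 9, 34}.
        Root 34: left subtree has 2 nodes {27, 9}, right has 0 { }.
          Root 27: left subtree has 0 nodes { }, right has 1 {9}.
  Root 8: left subtree has 1 node {3}, right has 0 { }.

9 27 34 12 18 36 3 8 31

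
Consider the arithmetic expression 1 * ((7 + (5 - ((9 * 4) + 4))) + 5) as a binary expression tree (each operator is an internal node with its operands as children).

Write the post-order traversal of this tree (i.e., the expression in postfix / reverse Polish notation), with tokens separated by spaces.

Post-order on an expression tree gives postfix notation: for each operator, emit left operand, right operand, then the operator.

1 7 5 9 4 * 4 + - + 5 + *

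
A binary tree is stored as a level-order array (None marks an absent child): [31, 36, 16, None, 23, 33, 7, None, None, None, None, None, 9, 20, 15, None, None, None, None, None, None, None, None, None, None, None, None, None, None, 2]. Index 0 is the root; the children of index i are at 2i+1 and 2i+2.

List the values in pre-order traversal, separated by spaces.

31 36 23 16 33 9 7 20 15 2

Pre-order visits the node, then its left subtree, then its right subtree.
Visit 31.
At 31: go left to 36.
  Visit 36.
  At 36: no left child.
  At 36: go right to 23.
    23 is a leaf — visit 23.
At 31: go right to 16.
  Visit 16.
  At 16: go left to 33.
    Visit 33.
    At 33: no left child.
    At 33: go right to 9.
      9 is a leaf — visit 9.
  At 16: go right to 7.
    Visit 7.
    At 7: go left to 20.
      20 is a leaf — visit 20.
    At 7: go right to 15.
      Visit 15.
      At 15: go left to 2.
        2 is a leaf — visit 2.
      At 15: no right child.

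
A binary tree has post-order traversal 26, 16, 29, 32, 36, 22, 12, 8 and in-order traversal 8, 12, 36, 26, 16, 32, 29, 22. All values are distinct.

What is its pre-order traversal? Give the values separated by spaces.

The last element of post-order is the root; it splits in-order into left and right subtrees.
Root 8: left subtree has 0 nodes { }, right has 7 {12, 36, 26, 16, 32, 29, 22}.
  Root 12: left subtree has 0 nodes { }, right has 6 {36, 26, 16, 32, 29, 22}.
    Root 22: left subtree has 5 nodes {36, 26, 16, 32, 29}, right has 0 { }.
      Root 36: left subtree has 0 nodes { }, right has 4 {26, 16, 32, 29}.
        Root 32: left subtree has 2 nodes {26, 16}, right has 1 {29}.
          Root 16: left subtree has 1 node {26}, right has 0 { }.

8 12 22 36 32 16 26 29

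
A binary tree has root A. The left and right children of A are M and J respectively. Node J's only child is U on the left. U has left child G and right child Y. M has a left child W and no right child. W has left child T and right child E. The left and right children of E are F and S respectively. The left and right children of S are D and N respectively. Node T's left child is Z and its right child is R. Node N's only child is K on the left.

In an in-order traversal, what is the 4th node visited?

W

In-order visits the left subtree, then the node, then the right subtree.
At A: go left to M.
  At M: go left to W.
    At W: go left to T.
      At T: go left to Z.
        Z is a leaf — visit Z.
      Visit T.
      At T: go right to R.
        R is a leaf — visit R.
    Visit W.
    At W: go right to E.
      At E: go left to F.
        F is a leaf — visit F.
      Visit E.
      At E: go right to S.
        At S: go left to D.
          D is a leaf — visit D.
        Visit S.
        At S: go right to N.
          At N: go left to K.
            K is a leaf — visit K.
          Visit N.
          At N: no right child.
  Visit M.
  At M: no right child.
Visit A.
At A: go right to J.
  At J: go left to U.
    At U: go left to G.
      G is a leaf — visit G.
    Visit U.
    At U: go right to Y.
      Y is a leaf — visit Y.
  Visit J.
  At J: no right child.
Full in-order sequence: Z, T, R, W, F, E, D, S, K, N, M, A, G, U, Y, J.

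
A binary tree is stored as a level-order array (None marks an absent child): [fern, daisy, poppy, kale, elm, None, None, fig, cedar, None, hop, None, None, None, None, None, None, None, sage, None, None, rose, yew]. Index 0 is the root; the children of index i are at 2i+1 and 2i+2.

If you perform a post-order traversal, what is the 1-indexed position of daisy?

Post-order visits the left subtree, then the right subtree, then the node.
At fern: go left to daisy.
  At daisy: go left to kale.
    At kale: go left to fig.
      fig is a leaf — visit fig.
    At kale: go right to cedar.
      At cedar: no left child.
      At cedar: go right to sage.
        sage is a leaf — visit sage.
      Visit cedar.
    Visit kale.
  At daisy: go right to elm.
    At elm: no left child.
    At elm: go right to hop.
      At hop: go left to rose.
        rose is a leaf — visit rose.
      At hop: go right to yew.
        yew is a leaf — visit yew.
      Visit hop.
    Visit elm.
  Visit daisy.
At fern: go right to poppy.
  poppy is a leaf — visit poppy.
Visit fern.
Full post-order sequence: fig, sage, cedar, kale, rose, yew, hop, elm, daisy, poppy, fern.

9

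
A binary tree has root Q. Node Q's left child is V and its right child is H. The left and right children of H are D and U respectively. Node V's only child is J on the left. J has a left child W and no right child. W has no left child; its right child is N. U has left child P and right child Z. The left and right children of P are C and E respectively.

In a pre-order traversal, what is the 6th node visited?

Pre-order visits the node, then its left subtree, then its right subtree.
Visit Q.
At Q: go left to V.
  Visit V.
  At V: go left to J.
    Visit J.
    At J: go left to W.
      Visit W.
      At W: no left child.
      At W: go right to N.
        N is a leaf — visit N.
    At J: no right child.
  At V: no right child.
At Q: go right to H.
  Visit H.
  At H: go left to D.
    D is a leaf — visit D.
  At H: go right to U.
    Visit U.
    At U: go left to P.
      Visit P.
      At P: go left to C.
        C is a leaf — visit C.
      At P: go right to E.
        E is a leaf — visit E.
    At U: go right to Z.
      Z is a leaf — visit Z.
Full pre-order sequence: Q, V, J, W, N, H, D, U, P, C, E, Z.

H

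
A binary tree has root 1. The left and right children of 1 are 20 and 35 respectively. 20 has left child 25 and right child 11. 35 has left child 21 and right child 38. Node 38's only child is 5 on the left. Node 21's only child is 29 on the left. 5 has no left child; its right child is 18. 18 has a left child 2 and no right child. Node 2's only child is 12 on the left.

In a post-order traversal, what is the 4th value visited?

Post-order visits the left subtree, then the right subtree, then the node.
At 1: go left to 20.
  At 20: go left to 25.
    25 is a leaf — visit 25.
  At 20: go right to 11.
    11 is a leaf — visit 11.
  Visit 20.
At 1: go right to 35.
  At 35: go left to 21.
    At 21: go left to 29.
      29 is a leaf — visit 29.
    At 21: no right child.
    Visit 21.
  At 35: go right to 38.
    At 38: go left to 5.
      At 5: no left child.
      At 5: go right to 18.
        At 18: go left to 2.
          At 2: go left to 12.
            12 is a leaf — visit 12.
          At 2: no right child.
          Visit 2.
        At 18: no right child.
        Visit 18.
      Visit 5.
    At 38: no right child.
    Visit 38.
  Visit 35.
Visit 1.
Full post-order sequence: 25, 11, 20, 29, 21, 12, 2, 18, 5, 38, 35, 1.

29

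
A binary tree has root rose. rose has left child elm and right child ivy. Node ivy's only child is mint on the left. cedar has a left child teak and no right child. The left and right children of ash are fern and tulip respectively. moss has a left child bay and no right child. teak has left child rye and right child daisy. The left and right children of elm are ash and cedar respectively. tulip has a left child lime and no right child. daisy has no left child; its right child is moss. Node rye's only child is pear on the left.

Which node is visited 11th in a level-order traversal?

Level-order visits nodes level by level from the root, left to right within each level.
Level 0: rose
Level 1: elm, ivy
Level 2: ash, cedar, mint
Level 3: fern, tulip, teak
Level 4: lime, rye, daisy
Level 5: pear, moss
Level 6: bay
Full level-order sequence: rose, elm, ivy, ash, cedar, mint, fern, tulip, teak, lime, rye, daisy, pear, moss, bay.

rye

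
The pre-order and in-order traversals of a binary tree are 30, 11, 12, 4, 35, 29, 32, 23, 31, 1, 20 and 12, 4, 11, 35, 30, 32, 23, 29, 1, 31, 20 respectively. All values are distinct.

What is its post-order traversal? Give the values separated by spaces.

4 12 35 11 23 32 1 20 31 29 30

The first element of pre-order is the root; it splits in-order into left and right subtrees.
Root 30: left subtree has 4 nodes {12, 4, 11, 35}, right has 6 {32, 23, 29, 1, 31, 20}.
  Root 11: left subtree has 2 nodes {12, 4}, right has 1 {35}.
    Root 12: left subtree has 0 nodes { }, right has 1 {4}.
  Root 29: left subtree has 2 nodes {32, 23}, right has 3 {1, 31, 20}.
    Root 32: left subtree has 0 nodes { }, right has 1 {23}.
    Root 31: left subtree has 1 node {1}, right has 1 {20}.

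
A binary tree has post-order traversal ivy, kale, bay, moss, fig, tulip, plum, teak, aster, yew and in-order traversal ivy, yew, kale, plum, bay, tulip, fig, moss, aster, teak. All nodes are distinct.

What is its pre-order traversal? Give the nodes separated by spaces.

yew ivy aster plum kale tulip bay fig moss teak

The last element of post-order is the root; it splits in-order into left and right subtrees.
Root yew: left subtree has 1 node {ivy}, right has 8 {kale, plum, bay, tulip, fig, moss, aster, teak}.
  Root aster: left subtree has 6 nodes {kale, plum, bay, tulip, fig, moss}, right has 1 {teak}.
    Root plum: left subtree has 1 node {kale}, right has 4 {bay, tulip, fig, moss}.
      Root tulip: left subtree has 1 node {bay}, right has 2 {fig, moss}.
        Root fig: left subtree has 0 nodes { }, right has 1 {moss}.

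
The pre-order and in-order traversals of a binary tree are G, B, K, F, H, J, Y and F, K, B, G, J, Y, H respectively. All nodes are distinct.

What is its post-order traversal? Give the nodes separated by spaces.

The first element of pre-order is the root; it splits in-order into left and right subtrees.
Root G: left subtree has 3 nodes {F, K, B}, right has 3 {J, Y, H}.
  Root B: left subtree has 2 nodes {F, K}, right has 0 { }.
    Root K: left subtree has 1 node {F}, right has 0 { }.
  Root H: left subtree has 2 nodes {J, Y}, right has 0 { }.
    Root J: left subtree has 0 nodes { }, right has 1 {Y}.

F K B Y J H G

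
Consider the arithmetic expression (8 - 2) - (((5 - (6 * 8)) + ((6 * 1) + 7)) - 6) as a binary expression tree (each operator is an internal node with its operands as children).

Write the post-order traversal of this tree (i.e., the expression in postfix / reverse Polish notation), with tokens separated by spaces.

8 2 - 5 6 8 * - 6 1 * 7 + + 6 - -

Post-order on an expression tree gives postfix notation: for each operator, emit left operand, right operand, then the operator.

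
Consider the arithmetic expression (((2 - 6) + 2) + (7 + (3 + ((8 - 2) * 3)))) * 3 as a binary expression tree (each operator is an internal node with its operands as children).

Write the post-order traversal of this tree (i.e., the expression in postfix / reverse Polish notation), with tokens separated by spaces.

Post-order on an expression tree gives postfix notation: for each operator, emit left operand, right operand, then the operator.

2 6 - 2 + 7 3 8 2 - 3 * + + + 3 *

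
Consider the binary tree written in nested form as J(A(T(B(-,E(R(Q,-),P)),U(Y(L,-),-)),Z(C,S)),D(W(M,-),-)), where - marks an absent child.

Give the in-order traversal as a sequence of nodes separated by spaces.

B Q R E P T L Y U A C Z S J M W D

In-order visits the left subtree, then the node, then the right subtree.
At J: go left to A.
  At A: go left to T.
    At T: go left to B.
      At B: no left child.
      Visit B.
      At B: go right to E.
        At E: go left to R.
          At R: go left to Q.
            Q is a leaf — visit Q.
          Visit R.
          At R: no right child.
        Visit E.
        At E: go right to P.
          P is a leaf — visit P.
    Visit T.
    At T: go right to U.
      At U: go left to Y.
        At Y: go left to L.
          L is a leaf — visit L.
        Visit Y.
        At Y: no right child.
      Visit U.
      At U: no right child.
  Visit A.
  At A: go right to Z.
    At Z: go left to C.
      C is a leaf — visit C.
    Visit Z.
    At Z: go right to S.
      S is a leaf — visit S.
Visit J.
At J: go right to D.
  At D: go left to W.
    At W: go left to M.
      M is a leaf — visit M.
    Visit W.
    At W: no right child.
  Visit D.
  At D: no right child.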